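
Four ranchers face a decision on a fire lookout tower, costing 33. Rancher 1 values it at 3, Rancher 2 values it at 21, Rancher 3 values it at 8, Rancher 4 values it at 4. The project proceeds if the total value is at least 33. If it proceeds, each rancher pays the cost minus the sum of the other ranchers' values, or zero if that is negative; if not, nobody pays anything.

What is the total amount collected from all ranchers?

Total value 36 ≥ cost 33, so it is built.
Rancher 1: others sum to 33; max(0, 33 - 33) = 0.
Rancher 2: others sum to 15; max(0, 33 - 15) = 18.
Rancher 3: others sum to 28; max(0, 33 - 28) = 5.
Rancher 4: others sum to 32; max(0, 33 - 32) = 1.
Total collected = 0 + 18 + 5 + 1 = 24.

24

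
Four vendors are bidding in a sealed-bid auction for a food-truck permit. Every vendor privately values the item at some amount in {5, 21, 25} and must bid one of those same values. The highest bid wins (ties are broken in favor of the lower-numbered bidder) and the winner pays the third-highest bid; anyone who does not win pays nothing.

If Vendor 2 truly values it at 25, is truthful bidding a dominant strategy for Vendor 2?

Check each profile of the others' bids and compare truth against every alternative bid.
Others bid (5, 5, 25): truth gives 20, best alternative gives 0.
Others bid (5, 25, 5): truth gives 20, best alternative gives 0.
Others bid (21, 5, 5): truth gives 20, best alternative gives 0.
Others bid (5, 21, 25): truth gives 4, best alternative gives 0.
Others bid (5, 25, 21): truth gives 4, best alternative gives 0.
Others bid (21, 5, 21): truth gives 4, best alternative gives 0.
(Remaining 21 profiles checked similarly; truth is weakly best in each.)
In every case the truthful bid is at least as good as any alternative, so it is a dominant strategy.

Yes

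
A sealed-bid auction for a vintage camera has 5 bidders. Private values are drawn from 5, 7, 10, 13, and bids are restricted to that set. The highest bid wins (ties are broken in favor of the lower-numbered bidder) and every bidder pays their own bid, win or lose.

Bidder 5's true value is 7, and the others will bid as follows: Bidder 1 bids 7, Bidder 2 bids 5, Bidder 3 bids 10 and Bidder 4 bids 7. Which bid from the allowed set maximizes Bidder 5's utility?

5

Bid 5: loses but pays 5, utility -5.
Bid 7: loses but pays 7, utility -7.
Bid 10: loses but pays 10, utility -10.
Bid 13: wins, pays 13, utility 7 - 13 = -6.
The best choice is 5 with utility -5.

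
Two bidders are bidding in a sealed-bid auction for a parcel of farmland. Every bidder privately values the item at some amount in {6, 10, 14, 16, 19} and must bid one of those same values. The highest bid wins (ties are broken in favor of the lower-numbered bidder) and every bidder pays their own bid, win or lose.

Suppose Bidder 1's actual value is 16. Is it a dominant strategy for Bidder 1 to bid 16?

Consider the case where Bidder 2 bids 6.
Truthful bid 16: wins, pays 16, utility 16 - 16 = 0.
Bid 6 instead: wins, pays 6, utility 16 - 6 = 10.
Since 10 > 0, bidding 6 is strictly better here, so truthful bidding is not dominant.

No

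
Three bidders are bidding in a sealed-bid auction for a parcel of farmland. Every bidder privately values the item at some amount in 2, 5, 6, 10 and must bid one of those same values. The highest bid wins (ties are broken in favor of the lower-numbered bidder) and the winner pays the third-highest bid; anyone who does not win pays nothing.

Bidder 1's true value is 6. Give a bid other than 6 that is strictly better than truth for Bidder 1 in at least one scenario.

Suppose Bidder 2 bids 2 and Bidder 3 bids 10.
Bid 6: loses, pays 0, utility 0.
Bid 10: wins, pays 2, utility 6 - 2 = 4.
So bidding 10 beats truth here (4 > 0).

10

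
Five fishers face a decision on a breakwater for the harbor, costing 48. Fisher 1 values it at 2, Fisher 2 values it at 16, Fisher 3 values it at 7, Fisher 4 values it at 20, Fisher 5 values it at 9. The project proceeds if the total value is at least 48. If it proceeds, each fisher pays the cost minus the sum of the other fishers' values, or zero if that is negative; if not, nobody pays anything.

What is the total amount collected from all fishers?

Total value 54 ≥ cost 48, so it is built.
Fisher 1: others sum to 52; max(0, 48 - 52) = 0.
Fisher 2: others sum to 38; max(0, 48 - 38) = 10.
Fisher 3: others sum to 47; max(0, 48 - 47) = 1.
Fisher 4: others sum to 34; max(0, 48 - 34) = 14.
Fisher 5: others sum to 45; max(0, 48 - 45) = 3.
Total collected = 0 + 10 + 1 + 14 + 3 = 28.

28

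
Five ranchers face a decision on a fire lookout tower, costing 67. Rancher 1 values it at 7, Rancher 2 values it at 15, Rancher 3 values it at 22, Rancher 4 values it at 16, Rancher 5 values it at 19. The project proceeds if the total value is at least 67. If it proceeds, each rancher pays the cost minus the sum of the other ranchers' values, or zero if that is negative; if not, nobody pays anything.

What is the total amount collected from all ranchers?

Total value 79 ≥ cost 67, so it is built.
Rancher 1: others sum to 72; max(0, 67 - 72) = 0.
Rancher 2: others sum to 64; max(0, 67 - 64) = 3.
Rancher 3: others sum to 57; max(0, 67 - 57) = 10.
Rancher 4: others sum to 63; max(0, 67 - 63) = 4.
Rancher 5: others sum to 60; max(0, 67 - 60) = 7.
Total collected = 0 + 3 + 10 + 4 + 7 = 24.

24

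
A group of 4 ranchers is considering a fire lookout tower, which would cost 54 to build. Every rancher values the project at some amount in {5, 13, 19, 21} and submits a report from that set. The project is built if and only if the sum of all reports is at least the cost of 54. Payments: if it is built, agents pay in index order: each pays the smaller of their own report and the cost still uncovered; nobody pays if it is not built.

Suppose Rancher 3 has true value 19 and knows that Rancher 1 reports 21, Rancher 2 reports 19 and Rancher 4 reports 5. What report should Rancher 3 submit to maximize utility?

Report 5: project not built, utility 0.
Report 13: project built, pays 13, utility 19 - 13 = 6.
Report 19: project built, pays 14, utility 19 - 14 = 5.
Report 21: project built, pays 14, utility 19 - 14 = 5.
The best choice is 13 with utility 6.

13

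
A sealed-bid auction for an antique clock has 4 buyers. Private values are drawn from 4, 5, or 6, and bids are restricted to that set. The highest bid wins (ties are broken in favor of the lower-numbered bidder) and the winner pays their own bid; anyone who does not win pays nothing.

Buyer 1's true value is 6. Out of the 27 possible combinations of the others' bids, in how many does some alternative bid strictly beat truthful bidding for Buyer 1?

Others bid (4, 4, 4): truth gives 0; bid 4 gives 2 > 0. Violating.
Others bid (4, 4, 5): truth gives 0; bid 5 gives 1 > 0. Violating.
Others bid (4, 5, 4): truth gives 0; bid 5 gives 1 > 0. Violating.
Others bid (4, 5, 5): truth gives 0; bid 5 gives 1 > 0. Violating.
Others bid (4, 4, 6): truth gives 0; no alternative beats it.
Others bid (4, 5, 6): truth gives 0; no alternative beats it.
(Checking all 27 profiles: 8 have a profitable deviation, 19 do not.)

8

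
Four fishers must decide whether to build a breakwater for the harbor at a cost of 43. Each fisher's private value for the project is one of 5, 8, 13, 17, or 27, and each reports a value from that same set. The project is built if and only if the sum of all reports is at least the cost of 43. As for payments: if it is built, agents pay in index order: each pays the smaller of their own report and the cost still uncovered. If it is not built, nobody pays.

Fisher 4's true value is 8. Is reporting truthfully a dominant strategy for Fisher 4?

Check each profile of the others' reports and compare truth against every alternative report.
Others report (5, 13, 27): truth gives 8, best alternative gives 8.
Others report (5, 17, 27): truth gives 8, best alternative gives 8.
Others report (5, 27, 13): truth gives 8, best alternative gives 8.
Others report (5, 27, 17): truth gives 8, best alternative gives 8.
Others report (5, 27, 27): truth gives 8, best alternative gives 8.
Others report (8, 8, 27): truth gives 8, best alternative gives 8.
(Remaining 119 profiles checked similarly; truth is weakly best in each.)
In every case the truthful report is at least as good as any alternative, so it is a dominant strategy.

Yes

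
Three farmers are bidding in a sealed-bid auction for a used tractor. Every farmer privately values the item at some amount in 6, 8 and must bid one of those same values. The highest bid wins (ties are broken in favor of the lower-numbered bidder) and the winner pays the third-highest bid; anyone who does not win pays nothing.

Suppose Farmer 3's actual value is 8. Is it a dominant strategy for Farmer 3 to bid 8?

Check each profile of the others' bids and compare truth against every alternative bid.
Others bid (6, 6): truth gives 2, best alternative gives 0.
Others bid (6, 8): truth gives 0, best alternative gives 0.
Others bid (8, 6): truth gives 0, best alternative gives 0.
Others bid (8, 8): truth gives 0, best alternative gives 0.
In every case the truthful bid is at least as good as any alternative, so it is a dominant strategy.

Yes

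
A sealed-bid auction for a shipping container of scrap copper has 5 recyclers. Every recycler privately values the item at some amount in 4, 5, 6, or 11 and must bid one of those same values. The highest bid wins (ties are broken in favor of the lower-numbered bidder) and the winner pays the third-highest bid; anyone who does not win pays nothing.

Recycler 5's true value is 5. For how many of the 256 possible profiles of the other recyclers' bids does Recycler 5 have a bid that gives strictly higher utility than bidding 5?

Others bid (4, 4, 4, 5): truth gives 0; bid 6 gives 1 > 0. Violating.
Others bid (4, 4, 4, 6): truth gives 0; bid 11 gives 1 > 0. Violating.
Others bid (4, 4, 5, 4): truth gives 0; bid 6 gives 1 > 0. Violating.
Others bid (4, 4, 6, 4): truth gives 0; bid 11 gives 1 > 0. Violating.
Others bid (4, 4, 4, 4): truth gives 1; no alternative beats it.
Others bid (4, 4, 4, 11): truth gives 0; no alternative beats it.
(Checking all 256 profiles: 8 have a profitable deviation, 248 do not.)

8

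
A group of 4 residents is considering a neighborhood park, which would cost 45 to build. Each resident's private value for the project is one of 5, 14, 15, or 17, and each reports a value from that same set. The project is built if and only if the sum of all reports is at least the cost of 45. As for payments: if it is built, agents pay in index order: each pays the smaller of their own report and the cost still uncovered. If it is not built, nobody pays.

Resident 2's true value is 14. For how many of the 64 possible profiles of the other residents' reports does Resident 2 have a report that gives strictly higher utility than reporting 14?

27

Others report (14, 14, 14): truth gives 0; report 5 gives 9 > 0. Violating.
Others report (14, 14, 15): truth gives 0; report 5 gives 9 > 0. Violating.
Others report (14, 14, 17): truth gives 0; report 5 gives 9 > 0. Violating.
Others report (14, 15, 14): truth gives 0; report 5 gives 9 > 0. Violating.
Others report (5, 5, 5): truth gives 0; no alternative beats it.
Others report (5, 5, 14): truth gives 0; no alternative beats it.
(Checking all 64 profiles: 27 have a profitable deviation, 37 do not.)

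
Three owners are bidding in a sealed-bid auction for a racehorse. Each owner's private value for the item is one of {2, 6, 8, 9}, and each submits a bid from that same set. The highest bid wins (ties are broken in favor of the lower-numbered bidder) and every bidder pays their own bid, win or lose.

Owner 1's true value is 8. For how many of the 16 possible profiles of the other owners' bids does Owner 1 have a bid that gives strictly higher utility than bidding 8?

Others bid (2, 2): truth gives 0; bid 2 gives 6 > 0. Violating.
Others bid (2, 6): truth gives 0; bid 6 gives 2 > 0. Violating.
Others bid (2, 9): truth gives -8; bid 9 gives -1 > -8. Violating.
Others bid (6, 2): truth gives 0; bid 6 gives 2 > 0. Violating.
Others bid (2, 8): truth gives 0; no alternative beats it.
Others bid (6, 8): truth gives 0; no alternative beats it.
(Checking all 16 profiles: 11 have a profitable deviation, 5 do not.)

11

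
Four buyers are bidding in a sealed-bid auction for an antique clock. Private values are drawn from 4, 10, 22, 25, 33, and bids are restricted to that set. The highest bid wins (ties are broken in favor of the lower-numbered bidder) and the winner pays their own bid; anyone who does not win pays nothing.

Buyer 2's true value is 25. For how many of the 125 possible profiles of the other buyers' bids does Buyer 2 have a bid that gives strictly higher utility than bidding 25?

18

Others bid (4, 4, 4): truth gives 0; bid 10 gives 15 > 0. Violating.
Others bid (4, 4, 10): truth gives 0; bid 10 gives 15 > 0. Violating.
Others bid (4, 4, 22): truth gives 0; bid 22 gives 3 > 0. Violating.
Others bid (4, 10, 4): truth gives 0; bid 10 gives 15 > 0. Violating.
Others bid (4, 4, 25): truth gives 0; no alternative beats it.
Others bid (4, 4, 33): truth gives 0; no alternative beats it.
(Checking all 125 profiles: 18 have a profitable deviation, 107 do not.)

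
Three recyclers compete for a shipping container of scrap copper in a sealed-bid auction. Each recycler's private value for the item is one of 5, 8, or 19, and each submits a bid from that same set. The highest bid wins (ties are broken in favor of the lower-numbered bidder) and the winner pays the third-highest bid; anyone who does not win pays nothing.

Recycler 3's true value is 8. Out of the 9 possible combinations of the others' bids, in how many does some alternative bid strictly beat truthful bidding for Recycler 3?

Others bid (5, 8): truth gives 0; bid 19 gives 3 > 0. Violating.
Others bid (8, 5): truth gives 0; bid 19 gives 3 > 0. Violating.
Others bid (5, 5): truth gives 3; no alternative beats it.
Others bid (5, 19): truth gives 0; no alternative beats it.
(Checking all 9 profiles: 2 have a profitable deviation, 7 do not.)

2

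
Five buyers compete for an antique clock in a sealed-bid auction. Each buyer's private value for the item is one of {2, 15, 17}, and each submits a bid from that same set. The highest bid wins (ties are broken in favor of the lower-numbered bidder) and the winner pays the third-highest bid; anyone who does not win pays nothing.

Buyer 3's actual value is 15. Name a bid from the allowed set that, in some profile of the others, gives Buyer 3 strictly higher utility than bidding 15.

Suppose Buyer 1 bids 2, Buyer 2 bids 2, Buyer 4 bids 2 and Buyer 5 bids 17.
Bid 15: loses, pays 0, utility 0.
Bid 17: wins, pays 2, utility 15 - 2 = 13.
So bidding 17 beats truth here (13 > 0).

17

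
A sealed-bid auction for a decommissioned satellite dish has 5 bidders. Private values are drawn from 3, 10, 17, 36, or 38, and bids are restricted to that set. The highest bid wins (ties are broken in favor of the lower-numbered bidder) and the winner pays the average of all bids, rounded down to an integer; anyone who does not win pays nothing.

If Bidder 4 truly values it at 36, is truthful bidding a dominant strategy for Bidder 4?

Consider the case where Bidder 1 bids 3, Bidder 2 bids 3, Bidder 3 bids 3 and Bidder 5 bids 3.
Truthful bid 36: wins, pays 9, utility 36 - 9 = 27.
Bid 10 instead: wins, pays 4, utility 36 - 4 = 32.
Since 32 > 27, bidding 10 is strictly better here, so truthful bidding is not dominant.

No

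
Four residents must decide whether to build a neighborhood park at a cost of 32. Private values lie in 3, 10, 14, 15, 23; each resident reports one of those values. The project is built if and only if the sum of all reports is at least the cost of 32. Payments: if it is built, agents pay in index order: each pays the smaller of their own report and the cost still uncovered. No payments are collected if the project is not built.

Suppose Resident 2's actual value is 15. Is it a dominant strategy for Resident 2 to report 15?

No

Consider the case where Resident 1 reports 3, Resident 3 reports 3 and Resident 4 reports 14.
Truthful report 15: project built, pays 15, utility 15 - 15 = 0.
Report 14 instead: project built, pays 14, utility 15 - 14 = 1.
Since 1 > 0, reporting 14 is strictly better here, so truthful reporting is not dominant.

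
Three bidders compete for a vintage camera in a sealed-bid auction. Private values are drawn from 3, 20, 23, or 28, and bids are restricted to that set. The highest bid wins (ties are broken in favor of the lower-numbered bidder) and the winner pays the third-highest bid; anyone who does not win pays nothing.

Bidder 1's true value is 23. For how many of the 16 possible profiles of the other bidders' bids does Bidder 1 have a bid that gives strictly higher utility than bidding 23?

Others bid (3, 28): truth gives 0; bid 28 gives 20 > 0. Violating.
Others bid (20, 28): truth gives 0; bid 28 gives 3 > 0. Violating.
Others bid (28, 3): truth gives 0; bid 28 gives 20 > 0. Violating.
Others bid (28, 20): truth gives 0; bid 28 gives 3 > 0. Violating.
Others bid (3, 3): truth gives 20; no alternative beats it.
Others bid (3, 20): truth gives 20; no alternative beats it.
(Checking all 16 profiles: 4 have a profitable deviation, 12 do not.)

4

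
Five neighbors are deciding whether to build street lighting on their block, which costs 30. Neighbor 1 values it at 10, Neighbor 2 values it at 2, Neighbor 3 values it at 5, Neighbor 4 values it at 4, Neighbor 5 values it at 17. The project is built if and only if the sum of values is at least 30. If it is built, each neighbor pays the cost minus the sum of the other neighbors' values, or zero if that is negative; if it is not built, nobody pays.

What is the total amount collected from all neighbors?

Total value 38 ≥ cost 30, so it is built.
Neighbor 1: others sum to 28; max(0, 30 - 28) = 2.
Neighbor 2: others sum to 36; max(0, 30 - 36) = 0.
Neighbor 3: others sum to 33; max(0, 30 - 33) = 0.
Neighbor 4: others sum to 34; max(0, 30 - 34) = 0.
Neighbor 5: others sum to 21; max(0, 30 - 21) = 9.
Total collected = 2 + 0 + 0 + 0 + 9 = 11.

11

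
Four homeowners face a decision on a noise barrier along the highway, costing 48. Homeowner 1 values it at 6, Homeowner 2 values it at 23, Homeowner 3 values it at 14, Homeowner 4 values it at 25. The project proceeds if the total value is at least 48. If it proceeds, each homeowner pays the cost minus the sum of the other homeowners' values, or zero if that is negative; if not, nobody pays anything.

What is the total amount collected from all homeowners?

8

Total value 68 ≥ cost 48, so it is built.
Homeowner 1: others sum to 62; max(0, 48 - 62) = 0.
Homeowner 2: others sum to 45; max(0, 48 - 45) = 3.
Homeowner 3: others sum to 54; max(0, 48 - 54) = 0.
Homeowner 4: others sum to 43; max(0, 48 - 43) = 5.
Total collected = 0 + 3 + 0 + 5 = 8.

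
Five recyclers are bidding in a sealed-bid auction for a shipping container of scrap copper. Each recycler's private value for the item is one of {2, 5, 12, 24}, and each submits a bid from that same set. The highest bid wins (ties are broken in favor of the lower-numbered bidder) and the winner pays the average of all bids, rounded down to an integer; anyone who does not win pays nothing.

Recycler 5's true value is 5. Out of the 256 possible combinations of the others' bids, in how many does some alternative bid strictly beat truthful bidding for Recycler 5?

4

Others bid (2, 2, 2, 5): truth gives 0; bid 12 gives 1 > 0. Violating.
Others bid (2, 2, 5, 2): truth gives 0; bid 12 gives 1 > 0. Violating.
Others bid (2, 5, 2, 2): truth gives 0; bid 12 gives 1 > 0. Violating.
Others bid (5, 2, 2, 2): truth gives 0; bid 12 gives 1 > 0. Violating.
Others bid (2, 2, 2, 2): truth gives 3; no alternative beats it.
Others bid (2, 2, 2, 12): truth gives 0; no alternative beats it.
(Checking all 256 profiles: 4 have a profitable deviation, 252 do not.)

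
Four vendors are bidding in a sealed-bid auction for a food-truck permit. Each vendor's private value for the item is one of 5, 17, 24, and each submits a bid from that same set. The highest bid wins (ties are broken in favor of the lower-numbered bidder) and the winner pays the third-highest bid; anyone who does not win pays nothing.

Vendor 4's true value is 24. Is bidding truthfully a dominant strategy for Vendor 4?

Yes

Check each profile of the others' bids and compare truth against every alternative bid.
Others bid (5, 5, 17): truth gives 19, best alternative gives 0.
Others bid (5, 17, 5): truth gives 19, best alternative gives 0.
Others bid (17, 5, 5): truth gives 19, best alternative gives 0.
Others bid (5, 17, 17): truth gives 7, best alternative gives 0.
Others bid (17, 5, 17): truth gives 7, best alternative gives 0.
Others bid (17, 17, 5): truth gives 7, best alternative gives 0.
(Remaining 21 profiles checked similarly; truth is weakly best in each.)
In every case the truthful bid is at least as good as any alternative, so it is a dominant strategy.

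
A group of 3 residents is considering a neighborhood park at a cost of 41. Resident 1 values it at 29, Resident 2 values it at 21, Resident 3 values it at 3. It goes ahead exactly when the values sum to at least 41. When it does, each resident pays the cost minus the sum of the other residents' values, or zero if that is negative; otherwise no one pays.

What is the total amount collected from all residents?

26

Total value 53 ≥ cost 41, so it is built.
Resident 1: others sum to 24; max(0, 41 - 24) = 17.
Resident 2: others sum to 32; max(0, 41 - 32) = 9.
Resident 3: others sum to 50; max(0, 41 - 50) = 0.
Total collected = 17 + 9 + 0 = 26.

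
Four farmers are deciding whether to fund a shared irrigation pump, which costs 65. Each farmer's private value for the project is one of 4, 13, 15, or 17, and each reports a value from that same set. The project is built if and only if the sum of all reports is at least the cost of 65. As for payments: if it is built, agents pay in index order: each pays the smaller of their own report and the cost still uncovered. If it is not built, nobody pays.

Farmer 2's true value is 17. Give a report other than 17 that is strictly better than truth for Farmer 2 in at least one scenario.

Suppose Farmer 1 reports 17, Farmer 3 reports 17 and Farmer 4 reports 17.
Report 17: project built, pays 17, utility 17 - 17 = 0.
Report 15: project built, pays 15, utility 17 - 15 = 2.
So reporting 15 beats truth here (2 > 0).

15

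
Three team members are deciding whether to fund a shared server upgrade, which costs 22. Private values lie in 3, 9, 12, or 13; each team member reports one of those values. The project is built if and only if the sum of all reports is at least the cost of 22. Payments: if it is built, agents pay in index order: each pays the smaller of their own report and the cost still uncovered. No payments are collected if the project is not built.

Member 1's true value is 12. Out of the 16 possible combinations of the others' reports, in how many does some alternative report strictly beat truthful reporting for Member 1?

Others report (3, 12): truth gives 0; report 9 gives 3 > 0. Violating.
Others report (3, 13): truth gives 0; report 9 gives 3 > 0. Violating.
Others report (9, 9): truth gives 0; report 9 gives 3 > 0. Violating.
Others report (9, 12): truth gives 0; report 3 gives 9 > 0. Violating.
Others report (3, 3): truth gives 0; no alternative beats it.
Others report (3, 9): truth gives 0; no alternative beats it.
(Checking all 16 profiles: 13 have a profitable deviation, 3 do not.)

13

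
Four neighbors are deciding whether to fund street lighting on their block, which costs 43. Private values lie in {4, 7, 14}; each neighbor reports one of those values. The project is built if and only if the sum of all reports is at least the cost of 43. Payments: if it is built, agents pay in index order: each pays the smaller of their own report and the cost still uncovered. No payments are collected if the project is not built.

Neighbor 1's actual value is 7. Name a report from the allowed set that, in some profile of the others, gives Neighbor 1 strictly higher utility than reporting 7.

4

Suppose Neighbor 2 reports 14, Neighbor 3 reports 14 and Neighbor 4 reports 14.
Report 7: project built, pays 7, utility 7 - 7 = 0.
Report 4: project built, pays 4, utility 7 - 4 = 3.
So reporting 4 beats truth here (3 > 0).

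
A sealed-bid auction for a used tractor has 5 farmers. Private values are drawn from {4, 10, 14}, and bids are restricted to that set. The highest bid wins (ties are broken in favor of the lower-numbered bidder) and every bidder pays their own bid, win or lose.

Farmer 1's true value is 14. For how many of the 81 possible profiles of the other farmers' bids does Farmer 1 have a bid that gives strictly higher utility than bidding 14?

16

Others bid (4, 4, 4, 4): truth gives 0; bid 4 gives 10 > 0. Violating.
Others bid (4, 4, 4, 10): truth gives 0; bid 10 gives 4 > 0. Violating.
Others bid (4, 4, 10, 4): truth gives 0; bid 10 gives 4 > 0. Violating.
Others bid (4, 4, 10, 10): truth gives 0; bid 10 gives 4 > 0. Violating.
Others bid (4, 4, 4, 14): truth gives 0; no alternative beats it.
Others bid (4, 4, 10, 14): truth gives 0; no alternative beats it.
(Checking all 81 profiles: 16 have a profitable deviation, 65 do not.)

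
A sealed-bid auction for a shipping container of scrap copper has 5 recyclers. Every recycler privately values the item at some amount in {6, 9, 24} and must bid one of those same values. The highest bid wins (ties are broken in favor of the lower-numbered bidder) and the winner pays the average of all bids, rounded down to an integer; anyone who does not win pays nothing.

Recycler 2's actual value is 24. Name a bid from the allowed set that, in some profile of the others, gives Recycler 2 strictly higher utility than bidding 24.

9

Suppose Recycler 1 bids 6, Recycler 3 bids 6, Recycler 4 bids 6 and Recycler 5 bids 6.
Bid 24: wins, pays 9, utility 24 - 9 = 15.
Bid 9: wins, pays 6, utility 24 - 6 = 18.
So bidding 9 beats truth here (18 > 15).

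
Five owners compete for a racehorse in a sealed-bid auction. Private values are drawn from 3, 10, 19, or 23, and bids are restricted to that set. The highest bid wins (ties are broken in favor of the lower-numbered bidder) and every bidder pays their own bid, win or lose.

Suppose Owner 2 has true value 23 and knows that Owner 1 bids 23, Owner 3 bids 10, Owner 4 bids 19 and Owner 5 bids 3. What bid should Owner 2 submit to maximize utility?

3

Bid 3: loses but pays 3, utility -3.
Bid 10: loses but pays 10, utility -10.
Bid 19: loses but pays 19, utility -19.
Bid 23: loses but pays 23, utility -23.
The best choice is 3 with utility -3.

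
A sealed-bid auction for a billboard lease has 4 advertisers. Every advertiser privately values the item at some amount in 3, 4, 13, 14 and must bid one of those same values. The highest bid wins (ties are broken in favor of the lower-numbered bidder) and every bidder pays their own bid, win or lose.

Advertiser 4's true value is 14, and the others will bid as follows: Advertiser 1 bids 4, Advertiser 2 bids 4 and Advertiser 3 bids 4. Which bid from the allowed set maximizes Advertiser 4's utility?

13

Bid 3: loses but pays 3, utility -3.
Bid 4: loses but pays 4, utility -4.
Bid 13: wins, pays 13, utility 14 - 13 = 1.
Bid 14: wins, pays 14, utility 14 - 14 = 0.
The best choice is 13 with utility 1.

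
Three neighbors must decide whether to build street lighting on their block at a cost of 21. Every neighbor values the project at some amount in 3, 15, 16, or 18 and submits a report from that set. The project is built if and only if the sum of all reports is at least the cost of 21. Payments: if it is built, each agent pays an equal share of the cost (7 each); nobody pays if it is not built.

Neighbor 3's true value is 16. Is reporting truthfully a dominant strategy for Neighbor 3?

Yes

Check each profile of the others' reports and compare truth against every alternative report.
Others report (3, 3): truth gives 9, best alternative gives 9.
Others report (3, 15): truth gives 9, best alternative gives 9.
Others report (3, 16): truth gives 9, best alternative gives 9.
Others report (3, 18): truth gives 9, best alternative gives 9.
Others report (15, 3): truth gives 9, best alternative gives 9.
Others report (15, 15): truth gives 9, best alternative gives 9.
(Remaining 10 profiles checked similarly; truth is weakly best in each.)
In every case the truthful report is at least as good as any alternative, so it is a dominant strategy.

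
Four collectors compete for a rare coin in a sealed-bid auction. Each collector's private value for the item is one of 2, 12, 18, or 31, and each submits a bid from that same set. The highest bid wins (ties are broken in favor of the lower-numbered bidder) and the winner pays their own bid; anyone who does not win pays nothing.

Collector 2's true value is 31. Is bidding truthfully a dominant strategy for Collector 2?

Consider the case where Collector 1 bids 2, Collector 3 bids 2 and Collector 4 bids 2.
Truthful bid 31: wins, pays 31, utility 31 - 31 = 0.
Bid 12 instead: wins, pays 12, utility 31 - 12 = 19.
Since 19 > 0, bidding 12 is strictly better here, so truthful bidding is not dominant.

No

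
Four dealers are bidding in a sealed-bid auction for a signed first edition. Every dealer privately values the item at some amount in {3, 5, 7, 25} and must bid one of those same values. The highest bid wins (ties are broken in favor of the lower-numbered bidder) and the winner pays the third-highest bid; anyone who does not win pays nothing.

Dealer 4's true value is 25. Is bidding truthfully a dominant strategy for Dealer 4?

Yes

Check each profile of the others' bids and compare truth against every alternative bid.
Others bid (3, 3, 7): truth gives 22, best alternative gives 0.
Others bid (3, 7, 3): truth gives 22, best alternative gives 0.
Others bid (7, 3, 3): truth gives 22, best alternative gives 0.
Others bid (3, 5, 7): truth gives 20, best alternative gives 0.
Others bid (3, 7, 5): truth gives 20, best alternative gives 0.
Others bid (5, 3, 7): truth gives 20, best alternative gives 0.
(Remaining 58 profiles checked similarly; truth is weakly best in each.)
In every case the truthful bid is at least as good as any alternative, so it is a dominant strategy.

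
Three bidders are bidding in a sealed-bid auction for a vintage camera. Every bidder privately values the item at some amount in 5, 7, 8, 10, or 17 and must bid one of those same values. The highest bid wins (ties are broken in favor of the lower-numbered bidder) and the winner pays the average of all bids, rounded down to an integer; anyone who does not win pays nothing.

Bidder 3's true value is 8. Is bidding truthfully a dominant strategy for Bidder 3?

No

Consider the case where Bidder 1 bids 5 and Bidder 2 bids 5.
Truthful bid 8: wins, pays 6, utility 8 - 6 = 2.
Bid 7 instead: wins, pays 5, utility 8 - 5 = 3.
Since 3 > 2, bidding 7 is strictly better here, so truthful bidding is not dominant.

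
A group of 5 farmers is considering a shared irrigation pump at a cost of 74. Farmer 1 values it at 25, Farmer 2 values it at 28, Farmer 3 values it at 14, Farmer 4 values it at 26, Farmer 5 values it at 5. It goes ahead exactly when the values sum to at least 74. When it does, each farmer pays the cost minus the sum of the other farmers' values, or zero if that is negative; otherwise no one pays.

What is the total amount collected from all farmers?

7

Total value 98 ≥ cost 74, so it is built.
Farmer 1: others sum to 73; max(0, 74 - 73) = 1.
Farmer 2: others sum to 70; max(0, 74 - 70) = 4.
Farmer 3: others sum to 84; max(0, 74 - 84) = 0.
Farmer 4: others sum to 72; max(0, 74 - 72) = 2.
Farmer 5: others sum to 93; max(0, 74 - 93) = 0.
Total collected = 1 + 4 + 0 + 2 + 0 = 7.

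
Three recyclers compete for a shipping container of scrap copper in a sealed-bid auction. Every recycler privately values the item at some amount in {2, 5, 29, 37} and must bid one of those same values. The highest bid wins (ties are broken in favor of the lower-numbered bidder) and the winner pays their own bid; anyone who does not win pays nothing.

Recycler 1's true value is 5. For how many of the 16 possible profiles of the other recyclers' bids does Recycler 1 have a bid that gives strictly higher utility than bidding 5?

1

Others bid (2, 2): truth gives 0; bid 2 gives 3 > 0. Violating.
Others bid (2, 5): truth gives 0; no alternative beats it.
Others bid (2, 29): truth gives 0; no alternative beats it.
(Checking all 16 profiles: 1 has a profitable deviation, 15 do not.)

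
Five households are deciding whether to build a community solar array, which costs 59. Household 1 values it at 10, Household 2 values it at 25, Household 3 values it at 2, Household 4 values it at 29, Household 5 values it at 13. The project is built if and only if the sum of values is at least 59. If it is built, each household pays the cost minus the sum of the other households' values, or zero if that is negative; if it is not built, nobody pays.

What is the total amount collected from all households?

14

Total value 79 ≥ cost 59, so it is built.
Household 1: others sum to 69; max(0, 59 - 69) = 0.
Household 2: others sum to 54; max(0, 59 - 54) = 5.
Household 3: others sum to 77; max(0, 59 - 77) = 0.
Household 4: others sum to 50; max(0, 59 - 50) = 9.
Household 5: others sum to 66; max(0, 59 - 66) = 0.
Total collected = 0 + 5 + 0 + 9 + 0 = 14.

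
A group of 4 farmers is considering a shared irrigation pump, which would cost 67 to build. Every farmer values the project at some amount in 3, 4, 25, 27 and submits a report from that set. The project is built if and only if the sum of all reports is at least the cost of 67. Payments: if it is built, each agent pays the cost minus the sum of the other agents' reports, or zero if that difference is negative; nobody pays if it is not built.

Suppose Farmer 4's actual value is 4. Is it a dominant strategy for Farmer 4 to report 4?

Yes

Check each profile of the others' reports and compare truth against every alternative report.
Others report (25, 25, 25): truth gives 4, best alternative gives 4.
Others report (25, 25, 27): truth gives 4, best alternative gives 4.
Others report (25, 27, 25): truth gives 4, best alternative gives 4.
Others report (25, 27, 27): truth gives 4, best alternative gives 4.
Others report (27, 25, 25): truth gives 4, best alternative gives 4.
Others report (27, 25, 27): truth gives 4, best alternative gives 4.
(Remaining 58 profiles checked similarly; truth is weakly best in each.)
In every case the truthful report is at least as good as any alternative, so it is a dominant strategy.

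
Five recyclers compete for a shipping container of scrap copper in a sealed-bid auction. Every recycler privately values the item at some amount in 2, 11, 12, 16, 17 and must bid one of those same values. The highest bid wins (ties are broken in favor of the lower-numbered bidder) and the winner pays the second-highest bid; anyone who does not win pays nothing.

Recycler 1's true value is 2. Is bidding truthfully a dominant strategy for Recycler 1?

Check each profile of the others' bids and compare truth against every alternative bid.
Others bid (2, 2, 2, 11): truth gives 0, best alternative gives -9.
Others bid (2, 2, 11, 2): truth gives 0, best alternative gives -9.
Others bid (2, 2, 11, 11): truth gives 0, best alternative gives -9.
Others bid (2, 11, 2, 2): truth gives 0, best alternative gives -9.
Others bid (2, 11, 2, 11): truth gives 0, best alternative gives -9.
Others bid (2, 11, 11, 2): truth gives 0, best alternative gives -9.
(Remaining 619 profiles checked similarly; truth is weakly best in each.)
In every case the truthful bid is at least as good as any alternative, so it is a dominant strategy.

Yes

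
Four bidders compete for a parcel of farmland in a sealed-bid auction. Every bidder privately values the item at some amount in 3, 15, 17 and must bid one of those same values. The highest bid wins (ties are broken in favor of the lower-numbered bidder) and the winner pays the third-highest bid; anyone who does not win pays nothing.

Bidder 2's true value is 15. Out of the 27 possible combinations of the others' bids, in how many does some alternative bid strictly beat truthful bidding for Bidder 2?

Others bid (3, 3, 17): truth gives 0; bid 17 gives 12 > 0. Violating.
Others bid (3, 17, 3): truth gives 0; bid 17 gives 12 > 0. Violating.
Others bid (15, 3, 3): truth gives 0; bid 17 gives 12 > 0. Violating.
Others bid (3, 3, 3): truth gives 12; no alternative beats it.
Others bid (3, 3, 15): truth gives 12; no alternative beats it.
(Checking all 27 profiles: 3 have a profitable deviation, 24 do not.)

3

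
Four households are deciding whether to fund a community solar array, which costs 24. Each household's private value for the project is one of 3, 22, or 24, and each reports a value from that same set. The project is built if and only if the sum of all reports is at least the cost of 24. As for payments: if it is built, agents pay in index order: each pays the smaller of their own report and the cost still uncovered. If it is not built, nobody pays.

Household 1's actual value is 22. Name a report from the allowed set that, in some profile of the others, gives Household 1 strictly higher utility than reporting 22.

3

Suppose Household 2 reports 3, Household 3 reports 3 and Household 4 reports 22.
Report 22: project built, pays 22, utility 22 - 22 = 0.
Report 3: project built, pays 3, utility 22 - 3 = 19.
So reporting 3 beats truth here (19 > 0).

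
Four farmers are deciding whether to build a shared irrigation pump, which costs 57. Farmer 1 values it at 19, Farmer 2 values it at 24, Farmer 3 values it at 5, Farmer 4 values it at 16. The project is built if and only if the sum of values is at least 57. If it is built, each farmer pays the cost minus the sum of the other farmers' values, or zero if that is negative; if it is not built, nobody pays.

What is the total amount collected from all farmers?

Total value 64 ≥ cost 57, so it is built.
Farmer 1: others sum to 45; max(0, 57 - 45) = 12.
Farmer 2: others sum to 40; max(0, 57 - 40) = 17.
Farmer 3: others sum to 59; max(0, 57 - 59) = 0.
Farmer 4: others sum to 48; max(0, 57 - 48) = 9.
Total collected = 12 + 17 + 0 + 9 = 38.

38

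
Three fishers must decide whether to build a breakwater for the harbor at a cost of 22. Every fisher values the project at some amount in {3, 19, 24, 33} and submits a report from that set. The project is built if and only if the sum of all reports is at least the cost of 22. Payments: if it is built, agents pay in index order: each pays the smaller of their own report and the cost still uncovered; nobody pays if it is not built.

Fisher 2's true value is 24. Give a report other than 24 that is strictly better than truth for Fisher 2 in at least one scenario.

Suppose Fisher 1 reports 3 and Fisher 3 reports 19.
Report 24: project built, pays 19, utility 24 - 19 = 5.
Report 3: project built, pays 3, utility 24 - 3 = 21.
So reporting 3 beats truth here (21 > 5).

3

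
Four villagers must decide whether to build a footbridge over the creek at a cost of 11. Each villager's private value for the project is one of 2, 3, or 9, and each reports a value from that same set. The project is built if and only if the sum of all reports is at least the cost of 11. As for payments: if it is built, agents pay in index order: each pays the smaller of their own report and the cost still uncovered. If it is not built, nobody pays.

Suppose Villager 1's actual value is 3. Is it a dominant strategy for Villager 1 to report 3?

Consider the case where Villager 2 reports 2, Villager 3 reports 2 and Villager 4 reports 9.
Truthful report 3: project built, pays 3, utility 3 - 3 = 0.
Report 2 instead: project built, pays 2, utility 3 - 2 = 1.
Since 1 > 0, reporting 2 is strictly better here, so truthful reporting is not dominant.

No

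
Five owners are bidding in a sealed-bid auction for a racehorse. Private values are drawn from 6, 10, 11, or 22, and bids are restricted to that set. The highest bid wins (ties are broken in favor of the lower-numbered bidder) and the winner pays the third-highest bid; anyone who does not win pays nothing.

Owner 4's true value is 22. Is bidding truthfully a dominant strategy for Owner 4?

Yes

Check each profile of the others' bids and compare truth against every alternative bid.
Others bid (6, 6, 6, 22): truth gives 16, best alternative gives 0.
Others bid (6, 6, 11, 6): truth gives 16, best alternative gives 0.
Others bid (6, 11, 6, 6): truth gives 16, best alternative gives 0.
Others bid (11, 6, 6, 6): truth gives 16, best alternative gives 0.
Others bid (6, 6, 10, 22): truth gives 12, best alternative gives 0.
Others bid (6, 6, 11, 10): truth gives 12, best alternative gives 0.
(Remaining 250 profiles checked similarly; truth is weakly best in each.)
In every case the truthful bid is at least as good as any alternative, so it is a dominant strategy.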